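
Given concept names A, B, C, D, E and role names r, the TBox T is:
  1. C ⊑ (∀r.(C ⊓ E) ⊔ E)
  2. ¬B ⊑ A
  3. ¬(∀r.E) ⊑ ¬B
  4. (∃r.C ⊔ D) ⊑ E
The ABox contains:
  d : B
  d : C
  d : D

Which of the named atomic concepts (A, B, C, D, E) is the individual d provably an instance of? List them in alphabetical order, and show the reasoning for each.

{B, C, D, E}

1. d : A?  L(d) = {B, C, D} ∪ {¬A}
   apply at d: C⊑(∀r.(C ⊓ E) ⊔ E)
   open: L(d) ⊇ {B, C, D, E, ¬A, …} — d ∉ A possible
2. d : B?  L(d) = {B, C, D} ∪ {¬B}
   clash {B, ¬B} at d — d ∈ B
3. d : C?  L(d) = {B, C, D} ∪ {¬C}
   clash {C, ¬C} at d — d ∈ C
4. d : D?  L(d) = {B, C, D} ∪ {¬D}
   clash {D, ¬D} at d — d ∈ D
5. d : E?  L(d) = {B, C, D} ∪ {¬E}
   clash {B, ¬B} at d — d ∈ E
6. Entailed for d: {B, C, D, E}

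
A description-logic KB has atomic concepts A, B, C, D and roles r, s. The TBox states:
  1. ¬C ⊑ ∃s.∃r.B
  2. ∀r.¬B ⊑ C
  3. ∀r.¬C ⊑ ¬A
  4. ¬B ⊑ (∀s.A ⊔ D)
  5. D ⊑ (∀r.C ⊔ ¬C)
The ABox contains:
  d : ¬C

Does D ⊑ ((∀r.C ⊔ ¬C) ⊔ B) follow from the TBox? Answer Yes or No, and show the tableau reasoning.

1. D ⊑ ((∀r.C ⊔ ¬C) ⊔ B)  ⇔  (D ⊓ ((∃r.¬C ⊓ C) ⊓ ¬B)) unsat w.r.t. T
   all branches close; clash {C, ¬C} at x₀
2. Hence D ⊑ ((∀r.C ⊔ ¬C) ⊔ B): entailed.

Yes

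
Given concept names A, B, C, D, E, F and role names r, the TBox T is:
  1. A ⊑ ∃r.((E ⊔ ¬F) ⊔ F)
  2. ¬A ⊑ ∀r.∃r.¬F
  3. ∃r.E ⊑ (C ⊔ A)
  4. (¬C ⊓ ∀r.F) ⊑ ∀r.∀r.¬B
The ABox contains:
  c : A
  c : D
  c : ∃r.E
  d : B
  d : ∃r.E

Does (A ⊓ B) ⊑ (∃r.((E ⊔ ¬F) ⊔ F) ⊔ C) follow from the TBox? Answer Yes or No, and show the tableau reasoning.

1. (A ⊓ B) ⊑ (∃r.((E ⊔ ¬F) ⊔ F) ⊔ C)  ⇔  ((A ⊓ B) ⊓ (∀r.((¬E ⊓ F) ⊓ ¬F) ⊓ ¬C)) unsat w.r.t. T
   all branches close; clash {F, ¬F} at an ∃-successor
2. Hence (A ⊓ B) ⊑ (∃r.((E ⊔ ¬F) ⊔ F) ⊔ C): entailed.

Yes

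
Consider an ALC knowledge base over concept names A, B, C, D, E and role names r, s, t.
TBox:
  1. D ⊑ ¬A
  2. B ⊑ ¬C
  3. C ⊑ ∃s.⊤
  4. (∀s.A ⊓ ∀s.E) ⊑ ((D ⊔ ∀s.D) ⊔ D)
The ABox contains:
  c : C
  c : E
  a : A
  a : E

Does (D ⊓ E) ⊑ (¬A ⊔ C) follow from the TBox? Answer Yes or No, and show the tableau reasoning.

Yes

1. (D ⊓ E) ⊑ (¬A ⊔ C)  ⇔  ((D ⊓ E) ⊓ (A ⊓ ¬C)) unsat w.r.t. T
   all branches close; clash {A, ¬A} at x₀
2. Hence (D ⊓ E) ⊑ (¬A ⊔ C): entailed.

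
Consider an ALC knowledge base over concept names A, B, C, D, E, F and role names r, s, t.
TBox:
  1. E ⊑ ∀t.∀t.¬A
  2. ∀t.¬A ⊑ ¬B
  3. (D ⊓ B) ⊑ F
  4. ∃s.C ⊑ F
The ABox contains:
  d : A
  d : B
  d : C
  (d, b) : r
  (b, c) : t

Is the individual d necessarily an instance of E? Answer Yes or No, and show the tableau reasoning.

1. d : E?  L(d) = {A, B, C} ∪ {¬E}
   open: L(d) ⊇ {A, B, C, ¬D, ¬E, …} (+ ∃-successors) — d ∉ E possible
2. Hence d : E: not entailed.

No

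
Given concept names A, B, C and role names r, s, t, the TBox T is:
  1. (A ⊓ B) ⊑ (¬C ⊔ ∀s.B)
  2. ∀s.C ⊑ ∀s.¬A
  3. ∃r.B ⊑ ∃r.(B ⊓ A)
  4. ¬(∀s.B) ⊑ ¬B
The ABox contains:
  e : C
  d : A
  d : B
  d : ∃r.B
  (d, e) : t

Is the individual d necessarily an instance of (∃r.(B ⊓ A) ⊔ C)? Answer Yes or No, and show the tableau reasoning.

1. d : (∃r.(B ⊓ A) ⊔ C)?  L(d) = {A, B, ∃r.B} ∪ {(∀r.(¬B ⊔ ¬A) ⊓ ¬C)}
   clash {B, ¬B} at d — d ∈ (∃r.(B ⊓ A) ⊔ C)
2. Hence d : (∃r.(B ⊓ A) ⊔ C): entailed.

Yes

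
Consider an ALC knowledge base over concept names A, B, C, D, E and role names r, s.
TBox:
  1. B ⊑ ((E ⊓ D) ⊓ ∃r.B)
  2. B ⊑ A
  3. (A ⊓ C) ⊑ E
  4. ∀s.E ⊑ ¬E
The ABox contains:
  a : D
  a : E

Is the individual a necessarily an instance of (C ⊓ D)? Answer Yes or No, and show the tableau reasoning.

1. a : (C ⊓ D)?  L(a) = {D, E} ∪ {(¬C ⊔ ¬D)}
   open: L(a) ⊇ {D, E, ¬B, ¬C, ∃s.¬E} (+ ∃-successors) — a ∉ (C ⊓ D) possible
2. Hence a : (C ⊓ D): not entailed.

No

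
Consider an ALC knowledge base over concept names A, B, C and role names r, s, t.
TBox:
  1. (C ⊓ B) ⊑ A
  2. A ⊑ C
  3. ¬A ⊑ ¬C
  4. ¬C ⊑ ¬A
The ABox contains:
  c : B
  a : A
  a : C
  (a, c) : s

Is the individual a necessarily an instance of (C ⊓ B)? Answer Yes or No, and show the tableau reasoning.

No

1. a : (C ⊓ B)?  L(a) = {A, C} ∪ {(¬C ⊔ ¬B)}
   open: L(a) ⊇ {A, C, ¬B} — a ∉ (C ⊓ B) possible
2. Hence a : (C ⊓ B): not entailed.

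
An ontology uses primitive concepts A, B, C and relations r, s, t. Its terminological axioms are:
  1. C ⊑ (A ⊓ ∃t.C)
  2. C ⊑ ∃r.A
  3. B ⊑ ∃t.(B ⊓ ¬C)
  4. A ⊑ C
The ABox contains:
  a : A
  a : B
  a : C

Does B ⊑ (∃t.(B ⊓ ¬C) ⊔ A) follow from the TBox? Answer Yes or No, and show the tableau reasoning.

1. B ⊑ (∃t.(B ⊓ ¬C) ⊔ A)  ⇔  (B ⊓ (∀t.(¬B ⊔ C) ⊓ ¬A)) unsat w.r.t. T
   all branches close; clash {A, ¬A} at x₀
2. Hence B ⊑ (∃t.(B ⊓ ¬C) ⊔ A): entailed.

Yes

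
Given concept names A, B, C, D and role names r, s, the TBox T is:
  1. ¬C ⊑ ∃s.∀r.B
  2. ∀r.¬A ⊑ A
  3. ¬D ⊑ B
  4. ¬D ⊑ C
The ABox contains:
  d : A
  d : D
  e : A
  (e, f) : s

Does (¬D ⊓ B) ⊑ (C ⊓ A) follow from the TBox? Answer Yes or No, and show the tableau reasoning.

No

1. (¬D ⊓ B) ⊑ (C ⊓ A)  ⇔  ((¬D ⊓ B) ⊓ (¬C ⊔ ¬A)) unsat w.r.t. T
   apply at x₀: ¬D⊑C
   open: L(x₀) ⊇ {B, C, ¬A, ¬D, ∃r.A} (+ ∃-successors)
2. Hence (¬D ⊓ B) ⊑ (C ⊓ A): not entailed.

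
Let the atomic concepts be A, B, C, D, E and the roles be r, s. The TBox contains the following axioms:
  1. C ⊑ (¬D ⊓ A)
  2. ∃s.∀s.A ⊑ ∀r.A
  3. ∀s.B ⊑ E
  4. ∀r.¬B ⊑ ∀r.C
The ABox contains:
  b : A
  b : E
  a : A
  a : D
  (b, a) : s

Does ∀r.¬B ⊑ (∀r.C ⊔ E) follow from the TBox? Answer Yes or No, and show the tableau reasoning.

Yes

1. ∀r.¬B ⊑ (∀r.C ⊔ E)  ⇔  (∀r.¬B ⊓ (∃r.¬C ⊓ ¬E)) unsat w.r.t. T
   all branches close; clash {E, ¬E} at x₀
2. Hence ∀r.¬B ⊑ (∀r.C ⊔ E): entailed.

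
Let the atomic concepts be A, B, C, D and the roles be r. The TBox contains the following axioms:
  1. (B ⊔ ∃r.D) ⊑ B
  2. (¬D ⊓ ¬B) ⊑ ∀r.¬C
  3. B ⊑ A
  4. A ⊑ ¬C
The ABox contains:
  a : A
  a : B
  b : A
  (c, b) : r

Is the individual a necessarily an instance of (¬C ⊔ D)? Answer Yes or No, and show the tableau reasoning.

Yes

1. a : (¬C ⊔ D)?  L(a) = {A, B} ∪ {(C ⊓ ¬D)}
   clash {C, ¬C} at a — a ∈ (¬C ⊔ D)
2. Hence a : (¬C ⊔ D): entailed.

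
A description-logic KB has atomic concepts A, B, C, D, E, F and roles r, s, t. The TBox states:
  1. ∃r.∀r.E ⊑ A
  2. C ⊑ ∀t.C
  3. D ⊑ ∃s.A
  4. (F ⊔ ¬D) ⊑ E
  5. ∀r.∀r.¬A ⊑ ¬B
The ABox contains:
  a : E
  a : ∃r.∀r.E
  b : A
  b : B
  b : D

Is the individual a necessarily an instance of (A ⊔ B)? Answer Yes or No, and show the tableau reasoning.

Yes

1. a : (A ⊔ B)?  L(a) = {E, ∃r.∀r.E} ∪ {(¬A ⊓ ¬B)}
   clash {A, ¬A} at a — a ∈ (A ⊔ B)
2. Hence a : (A ⊔ B): entailed.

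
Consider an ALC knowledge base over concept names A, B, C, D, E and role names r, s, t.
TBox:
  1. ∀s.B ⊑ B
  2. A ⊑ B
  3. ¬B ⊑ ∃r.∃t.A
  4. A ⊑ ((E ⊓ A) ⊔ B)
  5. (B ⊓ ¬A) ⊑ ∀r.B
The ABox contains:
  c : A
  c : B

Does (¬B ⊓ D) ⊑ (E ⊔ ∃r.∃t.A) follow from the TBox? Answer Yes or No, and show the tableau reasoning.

1. (¬B ⊓ D) ⊑ (E ⊔ ∃r.∃t.A)  ⇔  ((¬B ⊓ D) ⊓ (¬E ⊓ ∀r.∀t.¬A)) unsat w.r.t. T
   all branches close; clash {B, ¬B} at x₀
2. Hence (¬B ⊓ D) ⊑ (E ⊔ ∃r.∃t.A): entailed.

Yes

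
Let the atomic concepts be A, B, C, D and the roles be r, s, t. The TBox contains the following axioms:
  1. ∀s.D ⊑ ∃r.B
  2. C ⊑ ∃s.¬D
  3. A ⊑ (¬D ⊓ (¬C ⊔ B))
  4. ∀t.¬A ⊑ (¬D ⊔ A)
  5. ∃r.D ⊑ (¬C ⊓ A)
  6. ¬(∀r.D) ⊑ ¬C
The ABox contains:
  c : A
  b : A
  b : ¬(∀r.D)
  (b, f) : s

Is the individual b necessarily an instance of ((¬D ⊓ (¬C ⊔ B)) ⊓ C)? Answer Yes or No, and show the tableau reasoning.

1. b : ((¬D ⊓ (¬C ⊔ B)) ⊓ C)?  L(b) = {A, ¬(∀r.D)} ∪ {((D ⊔ (C ⊓ ¬B)) ⊔ ¬C)}
   apply at b: A⊑(¬D ⊓ (¬C ⊔ B)); ¬(∀r.D)⊑¬C
   open: L(b) ⊇ {A, ¬C, ¬D, ∀r.¬D, ∃r.¬D, …} (+ ∃-successors) — b ∉ ((¬D ⊓ (¬C ⊔ B)) ⊓ C) possible
2. Hence b : ((¬D ⊓ (¬C ⊔ B)) ⊓ C): not entailed.

No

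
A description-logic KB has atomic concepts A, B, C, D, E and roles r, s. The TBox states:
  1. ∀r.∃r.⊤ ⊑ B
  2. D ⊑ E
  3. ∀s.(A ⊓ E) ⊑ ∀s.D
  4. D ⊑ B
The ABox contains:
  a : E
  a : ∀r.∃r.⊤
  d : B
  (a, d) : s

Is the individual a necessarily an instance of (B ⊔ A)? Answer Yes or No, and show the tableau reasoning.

1. a : (B ⊔ A)?  L(a) = {E, ∀r.∃r.⊤} ∪ {(¬B ⊓ ¬A)}
   clash {B, ¬B} at a — a ∈ (B ⊔ A)
2. Hence a : (B ⊔ A): entailed.

Yes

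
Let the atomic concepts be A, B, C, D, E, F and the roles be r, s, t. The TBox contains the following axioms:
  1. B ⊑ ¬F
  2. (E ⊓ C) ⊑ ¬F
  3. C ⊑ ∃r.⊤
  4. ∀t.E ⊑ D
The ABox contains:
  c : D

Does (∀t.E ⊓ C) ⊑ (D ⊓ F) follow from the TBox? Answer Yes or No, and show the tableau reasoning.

1. (∀t.E ⊓ C) ⊑ (D ⊓ F)  ⇔  ((∀t.E ⊓ C) ⊓ (¬D ⊔ ¬F)) unsat w.r.t. T
   apply at x₀: C⊑∃r.⊤; ∀t.E⊑D
   open: L(x₀) ⊇ {C, D, ¬B, ¬F, ∀t.E, …} (+ ∃-successors)
2. Hence (∀t.E ⊓ C) ⊑ (D ⊓ F): not entailed.

No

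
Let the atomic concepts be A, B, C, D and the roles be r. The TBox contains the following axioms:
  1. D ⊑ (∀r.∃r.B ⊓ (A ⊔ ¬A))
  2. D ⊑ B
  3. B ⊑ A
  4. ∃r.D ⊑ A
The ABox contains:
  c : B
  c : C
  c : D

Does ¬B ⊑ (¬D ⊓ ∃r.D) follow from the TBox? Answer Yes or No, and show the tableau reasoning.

No

1. ¬B ⊑ (¬D ⊓ ∃r.D)  ⇔  (¬B ⊓ (D ⊔ ∀r.¬D)) unsat w.r.t. T
   open: L(x₀) ⊇ {¬B, ¬D, ∀r.¬D}
2. Hence ¬B ⊑ (¬D ⊓ ∃r.D): not entailed.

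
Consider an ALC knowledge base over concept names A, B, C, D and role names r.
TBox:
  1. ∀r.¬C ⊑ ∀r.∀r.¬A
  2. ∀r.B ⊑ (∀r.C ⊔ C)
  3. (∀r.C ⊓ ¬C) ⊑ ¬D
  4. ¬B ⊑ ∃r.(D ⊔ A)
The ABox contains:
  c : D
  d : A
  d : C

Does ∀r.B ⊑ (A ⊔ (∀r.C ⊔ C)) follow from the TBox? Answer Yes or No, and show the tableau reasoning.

Yes

1. ∀r.B ⊑ (A ⊔ (∀r.C ⊔ C))  ⇔  (∀r.B ⊓ (¬A ⊓ (∃r.¬C ⊓ ¬C))) unsat w.r.t. T
   all branches close; clash {C, ¬C} at x₀
2. Hence ∀r.B ⊑ (A ⊔ (∀r.C ⊔ C)): entailed.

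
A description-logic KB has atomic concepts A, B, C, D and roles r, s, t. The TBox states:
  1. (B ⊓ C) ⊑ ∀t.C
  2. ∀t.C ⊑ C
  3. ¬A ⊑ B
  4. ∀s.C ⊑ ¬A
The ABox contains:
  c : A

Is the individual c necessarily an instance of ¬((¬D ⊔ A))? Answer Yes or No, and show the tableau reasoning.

1. c : ¬((¬D ⊔ A))?  L(c) = {A} ∪ {(¬D ⊔ A)}
   open: L(c) ⊇ {A, ¬B, ∃s.¬C, ∃t.¬C} (+ ∃-successors) — c ∉ ¬((¬D ⊔ A)) possible
2. Hence c : ¬((¬D ⊔ A)): not entailed.

No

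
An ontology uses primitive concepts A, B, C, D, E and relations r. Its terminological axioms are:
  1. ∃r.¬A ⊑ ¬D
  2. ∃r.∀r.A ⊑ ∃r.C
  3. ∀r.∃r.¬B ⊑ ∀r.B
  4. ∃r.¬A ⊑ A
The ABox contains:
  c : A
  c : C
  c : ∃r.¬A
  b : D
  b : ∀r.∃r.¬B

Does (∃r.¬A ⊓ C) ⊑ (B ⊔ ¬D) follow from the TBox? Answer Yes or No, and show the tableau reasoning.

Yes

1. (∃r.¬A ⊓ C) ⊑ (B ⊔ ¬D)  ⇔  ((∃r.¬A ⊓ C) ⊓ (¬B ⊓ D)) unsat w.r.t. T
   all branches close; clash {D, ¬D} at x₀
2. Hence (∃r.¬A ⊓ C) ⊑ (B ⊔ ¬D): entailed.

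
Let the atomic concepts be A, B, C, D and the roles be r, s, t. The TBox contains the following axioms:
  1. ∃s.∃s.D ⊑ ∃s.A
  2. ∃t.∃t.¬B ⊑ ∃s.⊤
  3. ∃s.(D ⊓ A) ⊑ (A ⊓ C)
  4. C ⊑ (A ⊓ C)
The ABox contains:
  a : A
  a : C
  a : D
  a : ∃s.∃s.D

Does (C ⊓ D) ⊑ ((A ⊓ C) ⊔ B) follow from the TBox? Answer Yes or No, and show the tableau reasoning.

1. (C ⊓ D) ⊑ ((A ⊓ C) ⊔ B)  ⇔  ((C ⊓ D) ⊓ ((¬A ⊔ ¬C) ⊓ ¬B)) unsat w.r.t. T
   all branches close; clash {C, ¬C} at x₀
2. Hence (C ⊓ D) ⊑ ((A ⊓ C) ⊔ B): entailed.

Yes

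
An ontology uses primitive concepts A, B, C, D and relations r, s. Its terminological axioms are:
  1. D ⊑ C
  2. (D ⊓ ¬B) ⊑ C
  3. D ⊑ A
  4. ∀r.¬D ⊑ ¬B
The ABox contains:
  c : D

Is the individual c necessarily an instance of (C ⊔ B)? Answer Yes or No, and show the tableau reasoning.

1. c : (C ⊔ B)?  L(c) = {D} ∪ {(¬C ⊓ ¬B)}
   clash {C, ¬C} at c — c ∈ (C ⊔ B)
2. Hence c : (C ⊔ B): entailed.

Yes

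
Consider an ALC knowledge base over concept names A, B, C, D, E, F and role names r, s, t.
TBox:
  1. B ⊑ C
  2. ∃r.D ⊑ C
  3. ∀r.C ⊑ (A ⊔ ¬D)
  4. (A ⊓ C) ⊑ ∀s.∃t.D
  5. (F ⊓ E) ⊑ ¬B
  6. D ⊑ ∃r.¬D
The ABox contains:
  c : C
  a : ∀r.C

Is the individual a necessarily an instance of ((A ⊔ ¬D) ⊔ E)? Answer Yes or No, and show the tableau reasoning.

Yes

1. a : ((A ⊔ ¬D) ⊔ E)?  L(a) = {∀r.C} ∪ {((¬A ⊓ D) ⊓ ¬E)}
   clash {D, ¬D} at a — a ∈ ((A ⊔ ¬D) ⊔ E)
2. Hence a : ((A ⊔ ¬D) ⊔ E): entailed.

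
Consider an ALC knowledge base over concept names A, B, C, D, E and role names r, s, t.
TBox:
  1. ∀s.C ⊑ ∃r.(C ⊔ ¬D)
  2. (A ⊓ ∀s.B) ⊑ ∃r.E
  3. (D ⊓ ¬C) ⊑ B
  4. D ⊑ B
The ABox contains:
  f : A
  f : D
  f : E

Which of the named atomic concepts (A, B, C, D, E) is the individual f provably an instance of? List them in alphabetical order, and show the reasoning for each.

1. f : A?  L(f) = {A, D, E} ∪ {¬A}
   clash {A, ¬A} at f — f ∈ A
2. f : B?  L(f) = {A, D, E} ∪ {¬B}
   clash {B, ¬B} at f — f ∈ B
3. f : C?  L(f) = {A, D, E} ∪ {¬C}
   apply at f: D⊑B
   open: L(f) ⊇ {A, B, D, E, ¬C, …} (+ ∃-successors) — f ∉ C possible
4. f : D?  L(f) = {A, D, E} ∪ {¬D}
   clash {D, ¬D} at f — f ∈ D
5. f : E?  L(f) = {A, D, E} ∪ {¬E}
   clash {E, ¬E} at f — f ∈ E
6. Entailed for f: {A, B, D, E}

{A, B, D, E}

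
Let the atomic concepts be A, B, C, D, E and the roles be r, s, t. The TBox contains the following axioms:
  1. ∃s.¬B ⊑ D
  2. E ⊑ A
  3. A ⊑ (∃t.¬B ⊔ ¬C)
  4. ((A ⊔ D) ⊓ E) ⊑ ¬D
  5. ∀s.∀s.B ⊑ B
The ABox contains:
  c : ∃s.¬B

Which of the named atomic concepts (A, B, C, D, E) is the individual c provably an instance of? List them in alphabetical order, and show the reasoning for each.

{D}

1. c : A?  L(c) = {∃s.¬B} ∪ {¬A}
   apply at c: ∃s.¬B⊑D
   open: L(c) ⊇ {D, ¬A, ¬E, ∃s.¬B, ∃s.∃s.¬B} (+ ∃-successors) — c ∉ A possible
2. c : B?  L(c) = {∃s.¬B} ∪ {¬B}
   apply at c: ∃s.¬B⊑D
   open: L(c) ⊇ {D, ¬A, ¬B, ¬E, ∃s.¬B, …} (+ ∃-successors) — c ∉ B possible
3. c : C?  L(c) = {∃s.¬B} ∪ {¬C}
   apply at c: ∃s.¬B⊑D
   open: L(c) ⊇ {D, ¬A, ¬C, ¬E, ∃s.¬B, …} (+ ∃-successors) — c ∉ C possible
4. c : D?  L(c) = {∃s.¬B} ∪ {¬D}
   clash {D, ¬D} at c — c ∈ D
5. c : E?  L(c) = {∃s.¬B} ∪ {¬E}
   apply at c: ∃s.¬B⊑D
   open: L(c) ⊇ {D, ¬A, ¬E, ∃s.¬B, ∃s.∃s.¬B} (+ ∃-successors) — c ∉ E possible
6. Entailed for c: {D}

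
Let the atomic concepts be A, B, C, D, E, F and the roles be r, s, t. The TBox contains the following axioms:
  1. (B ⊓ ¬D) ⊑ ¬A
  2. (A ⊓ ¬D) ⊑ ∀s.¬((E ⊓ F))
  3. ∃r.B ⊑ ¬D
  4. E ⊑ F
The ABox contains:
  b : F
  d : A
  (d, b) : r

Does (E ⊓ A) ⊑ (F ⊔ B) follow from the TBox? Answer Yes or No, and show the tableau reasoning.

Yes

1. (E ⊓ A) ⊑ (F ⊔ B)  ⇔  ((E ⊓ A) ⊓ (¬F ⊓ ¬B)) unsat w.r.t. T
   all branches close; clash {F, ¬F} at x₀
2. Hence (E ⊓ A) ⊑ (F ⊔ B): entailed.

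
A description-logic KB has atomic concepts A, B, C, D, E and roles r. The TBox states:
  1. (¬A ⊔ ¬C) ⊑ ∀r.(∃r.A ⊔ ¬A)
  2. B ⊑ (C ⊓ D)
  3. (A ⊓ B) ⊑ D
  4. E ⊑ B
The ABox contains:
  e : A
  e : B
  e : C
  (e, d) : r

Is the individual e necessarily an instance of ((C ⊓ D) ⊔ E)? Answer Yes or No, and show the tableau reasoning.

1. e : ((C ⊓ D) ⊔ E)?  L(e) = {A, B, C} ∪ {((¬C ⊔ ¬D) ⊓ ¬E)}
   clash {D, ¬D} at e — e ∈ ((C ⊓ D) ⊔ E)
2. Hence e : ((C ⊓ D) ⊔ E): entailed.

Yes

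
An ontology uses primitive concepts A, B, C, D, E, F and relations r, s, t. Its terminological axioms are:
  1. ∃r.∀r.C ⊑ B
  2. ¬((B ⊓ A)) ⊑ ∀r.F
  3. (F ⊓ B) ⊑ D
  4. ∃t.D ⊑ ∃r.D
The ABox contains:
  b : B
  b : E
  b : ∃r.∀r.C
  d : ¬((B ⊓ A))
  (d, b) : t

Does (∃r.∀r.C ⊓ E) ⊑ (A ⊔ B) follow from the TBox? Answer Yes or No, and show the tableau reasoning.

Yes

1. (∃r.∀r.C ⊓ E) ⊑ (A ⊔ B)  ⇔  ((∃r.∀r.C ⊓ E) ⊓ (¬A ⊓ ¬B)) unsat w.r.t. T
   all branches close; clash {B, ¬B} at x₀
2. Hence (∃r.∀r.C ⊓ E) ⊑ (A ⊔ B): entailed.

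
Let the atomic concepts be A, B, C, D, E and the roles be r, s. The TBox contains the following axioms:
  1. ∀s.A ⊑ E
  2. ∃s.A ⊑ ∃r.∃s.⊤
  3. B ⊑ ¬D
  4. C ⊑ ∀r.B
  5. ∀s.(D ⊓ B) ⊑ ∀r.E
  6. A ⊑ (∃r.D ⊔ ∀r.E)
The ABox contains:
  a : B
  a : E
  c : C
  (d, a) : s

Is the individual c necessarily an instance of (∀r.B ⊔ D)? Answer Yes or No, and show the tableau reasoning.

1. c : (∀r.B ⊔ D)?  L(c) = {C} ∪ {(∃r.¬B ⊓ ¬D)}
   clash {B, ¬B} at an ∃-successor — c ∈ (∀r.B ⊔ D)
2. Hence c : (∀r.B ⊔ D): entailed.

Yes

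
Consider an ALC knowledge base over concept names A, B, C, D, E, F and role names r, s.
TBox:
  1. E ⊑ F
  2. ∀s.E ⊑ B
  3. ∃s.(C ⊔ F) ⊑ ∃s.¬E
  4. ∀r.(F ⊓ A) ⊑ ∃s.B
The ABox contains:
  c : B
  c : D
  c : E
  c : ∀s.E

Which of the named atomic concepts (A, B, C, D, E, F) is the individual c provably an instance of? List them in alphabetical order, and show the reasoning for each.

1. c : A?  L(c) = {B, D, E, ∀s.E} ∪ {¬A}
   apply at c: E⊑F
   open: L(c) ⊇ {B, D, E, F, ¬A, …} (+ ∃-successors) — c ∉ A possible
2. c : B?  L(c) = {B, D, E, ∀s.E} ∪ {¬B}
   clash {B, ¬B} at c — c ∈ B
3. c : C?  L(c) = {B, D, E, ∀s.E} ∪ {¬C}
   apply at c: E⊑F
   open: L(c) ⊇ {B, D, E, F, ¬C, …} (+ ∃-successors) — c ∉ C possible
4. c : D?  L(c) = {B, D, E, ∀s.E} ∪ {¬D}
   clash {D, ¬D} at c — c ∈ D
5. c : E?  L(c) = {B, D, E, ∀s.E} ∪ {¬E}
   clash {E, ¬E} at c — c ∈ E
6. c : F?  L(c) = {B, D, E, ∀s.E} ∪ {¬F}
   clash {F, ¬F} at c — c ∈ F
7. Entailed for c: {B, D, E, F}

{B, D, E, F}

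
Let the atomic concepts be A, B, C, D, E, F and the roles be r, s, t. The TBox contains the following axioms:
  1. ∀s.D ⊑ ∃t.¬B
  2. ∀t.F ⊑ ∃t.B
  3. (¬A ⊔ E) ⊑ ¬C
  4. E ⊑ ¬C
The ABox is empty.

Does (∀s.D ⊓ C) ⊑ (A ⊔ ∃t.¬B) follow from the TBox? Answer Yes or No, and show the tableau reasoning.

1. (∀s.D ⊓ C) ⊑ (A ⊔ ∃t.¬B)  ⇔  ((∀s.D ⊓ C) ⊓ (¬A ⊓ ∀t.B)) unsat w.r.t. T
   all branches close; clash {C, ¬C} at x₀
2. Hence (∀s.D ⊓ C) ⊑ (A ⊔ ∃t.¬B): entailed.

Yes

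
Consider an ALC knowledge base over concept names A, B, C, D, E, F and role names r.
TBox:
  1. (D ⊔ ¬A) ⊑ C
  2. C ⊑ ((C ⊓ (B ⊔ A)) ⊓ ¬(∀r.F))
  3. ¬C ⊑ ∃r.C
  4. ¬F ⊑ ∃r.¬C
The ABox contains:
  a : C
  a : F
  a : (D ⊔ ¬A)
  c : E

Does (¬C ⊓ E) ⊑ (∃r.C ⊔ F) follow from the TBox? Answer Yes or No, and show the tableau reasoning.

Yes

1. (¬C ⊓ E) ⊑ (∃r.C ⊔ F)  ⇔  ((¬C ⊓ E) ⊓ (∀r.¬C ⊓ ¬F)) unsat w.r.t. T
   all branches close; clash {C, ¬C} at x₀
2. Hence (¬C ⊓ E) ⊑ (∃r.C ⊔ F): entailed.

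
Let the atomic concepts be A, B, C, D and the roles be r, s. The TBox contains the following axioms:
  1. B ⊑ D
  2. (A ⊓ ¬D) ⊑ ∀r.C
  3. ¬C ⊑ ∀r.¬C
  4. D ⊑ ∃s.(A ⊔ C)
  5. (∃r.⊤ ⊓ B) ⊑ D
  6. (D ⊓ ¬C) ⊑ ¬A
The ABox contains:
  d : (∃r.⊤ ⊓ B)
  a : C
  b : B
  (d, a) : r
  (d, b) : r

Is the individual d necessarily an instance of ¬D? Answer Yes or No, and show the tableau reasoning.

1. d : ¬D?  L(d) = {(∃r.⊤ ⊓ B)} ∪ {D}
   apply at d: D⊑∃s.(A ⊔ C)
   open: L(d) ⊇ {B, C, D, ∃r.⊤, ∃s.(A ⊔ C)} (+ ∃-successors) — d ∉ ¬D possible
2. Hence d : ¬D: not entailed.

No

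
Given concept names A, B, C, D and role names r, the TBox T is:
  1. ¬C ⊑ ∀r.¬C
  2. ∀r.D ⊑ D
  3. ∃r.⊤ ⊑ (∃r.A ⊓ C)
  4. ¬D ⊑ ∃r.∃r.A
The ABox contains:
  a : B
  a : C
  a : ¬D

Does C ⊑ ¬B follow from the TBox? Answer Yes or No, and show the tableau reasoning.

No

1. C ⊑ ¬B  ⇔  (C ⊓ B) unsat w.r.t. T
   open: L(x₀) ⊇ {B, C, D, ∀r.⊥}
2. Hence C ⊑ ¬B: not entailed.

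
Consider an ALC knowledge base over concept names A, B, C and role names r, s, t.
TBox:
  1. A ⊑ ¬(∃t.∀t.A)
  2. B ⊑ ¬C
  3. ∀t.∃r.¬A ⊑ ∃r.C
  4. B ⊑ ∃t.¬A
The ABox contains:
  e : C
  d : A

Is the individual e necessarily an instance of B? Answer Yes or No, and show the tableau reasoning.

No

1. e : B?  L(e) = {C} ∪ {¬B}
   open: L(e) ⊇ {C, ¬A, ¬B, ∃t.∀r.A} (+ ∃-successors) — e ∉ B possible
2. Hence e : B: not entailed.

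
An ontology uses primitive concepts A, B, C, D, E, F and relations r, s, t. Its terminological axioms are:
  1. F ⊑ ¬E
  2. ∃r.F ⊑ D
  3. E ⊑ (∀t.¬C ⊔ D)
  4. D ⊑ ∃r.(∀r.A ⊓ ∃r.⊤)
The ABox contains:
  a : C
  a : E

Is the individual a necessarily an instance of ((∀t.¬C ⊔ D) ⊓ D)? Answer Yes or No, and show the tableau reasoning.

No

1. a : ((∀t.¬C ⊔ D) ⊓ D)?  L(a) = {C, E} ∪ {((∃t.C ⊓ ¬D) ⊔ ¬D)}
   apply at a: E⊑(∀t.¬C ⊔ D)
   open: L(a) ⊇ {C, E, ¬D, ¬F, ∀r.¬F, …} — a ∉ ((∀t.¬C ⊔ D) ⊓ D) possible
2. Hence a : ((∀t.¬C ⊔ D) ⊓ D): not entailed.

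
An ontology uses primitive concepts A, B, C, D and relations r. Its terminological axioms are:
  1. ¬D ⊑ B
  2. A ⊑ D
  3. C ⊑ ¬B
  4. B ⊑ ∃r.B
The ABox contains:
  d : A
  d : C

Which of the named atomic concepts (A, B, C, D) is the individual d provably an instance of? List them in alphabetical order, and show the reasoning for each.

1. d : A?  L(d) = {A, C} ∪ {¬A}
   clash {A, ¬A} at d — d ∈ A
2. d : B?  L(d) = {A, C} ∪ {¬B}
   apply at d: A⊑D
   open: L(d) ⊇ {A, C, D, ¬B} — d ∉ B possible
3. d : C?  L(d) = {A, C} ∪ {¬C}
   clash {C, ¬C} at d — d ∈ C
4. d : D?  L(d) = {A, C} ∪ {¬D}
   clash {D, ¬D} at d — d ∈ D
5. Entailed for d: {A, C, D}

{A, C, D}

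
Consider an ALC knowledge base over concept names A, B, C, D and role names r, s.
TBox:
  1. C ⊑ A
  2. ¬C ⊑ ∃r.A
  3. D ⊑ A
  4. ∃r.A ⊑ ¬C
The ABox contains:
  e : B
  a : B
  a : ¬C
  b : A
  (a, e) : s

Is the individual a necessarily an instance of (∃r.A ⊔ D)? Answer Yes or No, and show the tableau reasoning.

1. a : (∃r.A ⊔ D)?  L(a) = {B, ¬C} ∪ {(∀r.¬A ⊓ ¬D)}
   clash {A, ¬A} at an ∃-successor — a ∈ (∃r.A ⊔ D)
2. Hence a : (∃r.A ⊔ D): entailed.

Yes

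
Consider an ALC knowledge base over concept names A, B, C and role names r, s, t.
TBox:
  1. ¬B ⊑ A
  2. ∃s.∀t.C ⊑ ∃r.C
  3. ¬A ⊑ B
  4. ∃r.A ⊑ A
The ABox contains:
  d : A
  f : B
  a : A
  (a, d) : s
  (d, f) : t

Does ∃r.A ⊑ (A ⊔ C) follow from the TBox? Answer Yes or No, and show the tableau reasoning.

Yes

1. ∃r.A ⊑ (A ⊔ C)  ⇔  (∃r.A ⊓ (¬A ⊓ ¬C)) unsat w.r.t. T
   all branches close; clash {A, ¬A} at x₀
2. Hence ∃r.A ⊑ (A ⊔ C): entailed.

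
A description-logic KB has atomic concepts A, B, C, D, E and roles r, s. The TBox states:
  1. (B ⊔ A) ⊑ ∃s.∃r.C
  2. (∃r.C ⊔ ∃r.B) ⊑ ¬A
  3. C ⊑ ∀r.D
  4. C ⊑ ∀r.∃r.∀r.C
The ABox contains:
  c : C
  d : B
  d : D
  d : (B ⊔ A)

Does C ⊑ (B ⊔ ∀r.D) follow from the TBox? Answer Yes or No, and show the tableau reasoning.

Yes

1. C ⊑ (B ⊔ ∀r.D)  ⇔  (C ⊓ (¬B ⊓ ∃r.¬D)) unsat w.r.t. T
   all branches close; clash {D, ¬D} at an ∃-successor
2. Hence C ⊑ (B ⊔ ∀r.D): entailed.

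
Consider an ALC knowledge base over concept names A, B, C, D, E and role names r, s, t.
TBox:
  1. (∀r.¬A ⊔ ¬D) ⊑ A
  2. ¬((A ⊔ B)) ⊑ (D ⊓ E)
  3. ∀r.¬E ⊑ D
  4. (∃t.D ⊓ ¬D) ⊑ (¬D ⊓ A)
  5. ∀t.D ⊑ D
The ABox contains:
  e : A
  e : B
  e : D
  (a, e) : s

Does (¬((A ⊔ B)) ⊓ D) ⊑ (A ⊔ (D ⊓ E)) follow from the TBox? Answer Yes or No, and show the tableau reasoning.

Yes

1. (¬((A ⊔ B)) ⊓ D) ⊑ (A ⊔ (D ⊓ E))  ⇔  (((¬A ⊓ ¬B) ⊓ D) ⊓ (¬A ⊓ (¬D ⊔ ¬E))) unsat w.r.t. T
   all branches close; clash {E, ¬E} at x₀
2. Hence (¬((A ⊔ B)) ⊓ D) ⊑ (A ⊔ (D ⊓ E)): entailed.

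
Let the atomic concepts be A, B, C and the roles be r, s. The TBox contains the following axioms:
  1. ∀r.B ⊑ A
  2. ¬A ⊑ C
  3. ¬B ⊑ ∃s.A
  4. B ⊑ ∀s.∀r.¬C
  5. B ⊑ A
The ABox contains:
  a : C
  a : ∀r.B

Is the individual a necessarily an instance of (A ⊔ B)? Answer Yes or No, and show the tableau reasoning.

Yes

1. a : (A ⊔ B)?  L(a) = {C, ∀r.B} ∪ {(¬A ⊓ ¬B)}
   clash {A, ¬A} at a — a ∈ (A ⊔ B)
2. Hence a : (A ⊔ B): entailed.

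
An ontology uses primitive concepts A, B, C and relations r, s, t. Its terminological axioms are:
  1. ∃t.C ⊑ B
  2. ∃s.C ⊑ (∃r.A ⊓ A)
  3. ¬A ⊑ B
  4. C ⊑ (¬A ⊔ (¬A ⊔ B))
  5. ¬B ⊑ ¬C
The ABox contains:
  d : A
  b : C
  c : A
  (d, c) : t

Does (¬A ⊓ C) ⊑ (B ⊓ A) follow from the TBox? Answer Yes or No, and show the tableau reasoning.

No

1. (¬A ⊓ C) ⊑ (B ⊓ A)  ⇔  ((¬A ⊓ C) ⊓ (¬B ⊔ ¬A)) unsat w.r.t. T
   apply at x₀: ¬A⊑B; C⊑(¬A ⊔ (¬A ⊔ B))
   open: L(x₀) ⊇ {B, C, ¬A, ∀s.¬C}
2. Hence (¬A ⊓ C) ⊑ (B ⊓ A): not entailed.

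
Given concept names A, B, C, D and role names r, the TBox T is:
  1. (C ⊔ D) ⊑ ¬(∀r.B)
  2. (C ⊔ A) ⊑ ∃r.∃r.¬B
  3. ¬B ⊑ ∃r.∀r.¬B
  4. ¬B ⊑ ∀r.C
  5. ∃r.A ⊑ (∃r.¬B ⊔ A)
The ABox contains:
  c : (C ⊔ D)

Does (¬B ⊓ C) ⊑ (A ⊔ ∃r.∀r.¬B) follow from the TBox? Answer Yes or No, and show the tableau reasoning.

1. (¬B ⊓ C) ⊑ (A ⊔ ∃r.∀r.¬B)  ⇔  ((¬B ⊓ C) ⊓ (¬A ⊓ ∀r.∃r.B)) unsat w.r.t. T
   all branches close; clash {B, ¬B} at an ∃-successor
2. Hence (¬B ⊓ C) ⊑ (A ⊔ ∃r.∀r.¬B): entailed.

Yes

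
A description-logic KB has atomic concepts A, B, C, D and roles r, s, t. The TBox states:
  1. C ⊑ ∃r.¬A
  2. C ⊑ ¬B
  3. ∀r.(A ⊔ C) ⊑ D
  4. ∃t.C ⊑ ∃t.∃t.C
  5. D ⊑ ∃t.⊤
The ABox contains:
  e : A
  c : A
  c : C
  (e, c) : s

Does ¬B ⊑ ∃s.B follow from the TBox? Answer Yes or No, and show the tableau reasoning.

No

1. ¬B ⊑ ∃s.B  ⇔  (¬B ⊓ ∀s.¬B) unsat w.r.t. T
   open: L(x₀) ⊇ {¬B, ¬C, ¬D, ∀s.¬B, ∀t.¬C, …} (+ ∃-successors)
2. Hence ¬B ⊑ ∃s.B: not entailed.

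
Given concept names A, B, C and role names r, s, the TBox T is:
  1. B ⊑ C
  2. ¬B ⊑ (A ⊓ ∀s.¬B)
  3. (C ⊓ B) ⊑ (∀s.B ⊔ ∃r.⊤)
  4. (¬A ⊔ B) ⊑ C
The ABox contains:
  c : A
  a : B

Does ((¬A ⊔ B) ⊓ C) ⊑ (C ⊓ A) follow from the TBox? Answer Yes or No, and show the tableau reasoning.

No

1. ((¬A ⊔ B) ⊓ C) ⊑ (C ⊓ A)  ⇔  (((¬A ⊔ B) ⊓ C) ⊓ (¬C ⊔ ¬A)) unsat w.r.t. T
   open: L(x₀) ⊇ {B, C, ¬A, ∀s.B}
2. Hence ((¬A ⊔ B) ⊓ C) ⊑ (C ⊓ A): not entailed.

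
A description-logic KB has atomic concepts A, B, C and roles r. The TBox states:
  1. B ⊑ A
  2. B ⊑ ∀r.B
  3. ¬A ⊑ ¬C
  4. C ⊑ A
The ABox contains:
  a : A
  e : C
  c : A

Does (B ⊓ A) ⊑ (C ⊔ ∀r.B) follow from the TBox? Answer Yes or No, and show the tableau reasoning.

Yes

1. (B ⊓ A) ⊑ (C ⊔ ∀r.B)  ⇔  ((B ⊓ A) ⊓ (¬C ⊓ ∃r.¬B)) unsat w.r.t. T
   all branches close; clash {B, ¬B} at an ∃-successor
2. Hence (B ⊓ A) ⊑ (C ⊔ ∀r.B): entailed.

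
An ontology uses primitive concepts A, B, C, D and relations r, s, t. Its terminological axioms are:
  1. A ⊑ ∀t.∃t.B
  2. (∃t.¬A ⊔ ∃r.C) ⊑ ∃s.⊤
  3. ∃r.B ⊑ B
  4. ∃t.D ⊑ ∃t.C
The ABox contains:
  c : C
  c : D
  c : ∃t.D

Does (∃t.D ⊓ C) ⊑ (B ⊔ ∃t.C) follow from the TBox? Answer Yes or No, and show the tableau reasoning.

Yes

1. (∃t.D ⊓ C) ⊑ (B ⊔ ∃t.C)  ⇔  ((∃t.D ⊓ C) ⊓ (¬B ⊓ ∀t.¬C)) unsat w.r.t. T
   all branches close; clash {B, ¬B} at x₀
2. Hence (∃t.D ⊓ C) ⊑ (B ⊔ ∃t.C): entailed.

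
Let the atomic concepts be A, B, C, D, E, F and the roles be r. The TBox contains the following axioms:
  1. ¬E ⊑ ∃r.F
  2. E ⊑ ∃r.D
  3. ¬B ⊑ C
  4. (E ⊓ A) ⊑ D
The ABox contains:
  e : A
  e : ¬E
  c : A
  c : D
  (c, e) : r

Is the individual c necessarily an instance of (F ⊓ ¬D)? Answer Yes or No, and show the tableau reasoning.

No

1. c : (F ⊓ ¬D)?  L(c) = {A, D} ∪ {(¬F ⊔ D)}
   open: L(c) ⊇ {A, B, D, E, ∃r.D} (+ ∃-successors) — c ∉ (F ⊓ ¬D) possible
2. Hence c : (F ⊓ ¬D): not entailed.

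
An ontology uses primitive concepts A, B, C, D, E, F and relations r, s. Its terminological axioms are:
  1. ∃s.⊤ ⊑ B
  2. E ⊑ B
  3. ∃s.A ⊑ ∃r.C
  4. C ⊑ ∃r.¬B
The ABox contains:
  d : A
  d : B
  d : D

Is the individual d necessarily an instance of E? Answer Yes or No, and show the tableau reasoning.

No

1. d : E?  L(d) = {A, B, D} ∪ {¬E}
   open: L(d) ⊇ {A, B, D, ¬C, ¬E, …} — d ∉ E possible
2. Hence d : E: not entailed.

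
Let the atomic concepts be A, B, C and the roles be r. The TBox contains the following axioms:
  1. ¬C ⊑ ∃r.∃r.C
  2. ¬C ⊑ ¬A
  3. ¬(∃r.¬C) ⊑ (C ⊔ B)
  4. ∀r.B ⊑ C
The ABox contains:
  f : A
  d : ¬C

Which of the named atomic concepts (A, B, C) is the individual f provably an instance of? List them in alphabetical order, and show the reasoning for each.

1. f : A?  L(f) = {A} ∪ {¬A}
   clash {A, ¬A} at f — f ∈ A
2. f : B?  L(f) = {A} ∪ {¬B}
   open: L(f) ⊇ {A, C, ¬B, ∃r.¬C} (+ ∃-successors) — f ∉ B possible
3. f : C?  L(f) = {A} ∪ {¬C}
   clash {A, ¬A} at f — f ∈ C
4. Entailed for f: {A, C}

{A, C}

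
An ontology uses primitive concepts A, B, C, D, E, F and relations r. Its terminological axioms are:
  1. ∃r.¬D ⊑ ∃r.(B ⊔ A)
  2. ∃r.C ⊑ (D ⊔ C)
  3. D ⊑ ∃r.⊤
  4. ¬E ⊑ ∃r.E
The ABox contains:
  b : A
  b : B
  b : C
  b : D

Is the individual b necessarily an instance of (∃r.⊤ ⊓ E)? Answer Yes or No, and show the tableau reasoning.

No

1. b : (∃r.⊤ ⊓ E)?  L(b) = {A, B, C, D} ∪ {(∀r.⊥ ⊔ ¬E)}
   apply at b: D⊑∃r.⊤
   open: L(b) ⊇ {A, B, C, D, ¬E, …} (+ ∃-successors) — b ∉ (∃r.⊤ ⊓ E) possible
2. Hence b : (∃r.⊤ ⊓ E): not entailed.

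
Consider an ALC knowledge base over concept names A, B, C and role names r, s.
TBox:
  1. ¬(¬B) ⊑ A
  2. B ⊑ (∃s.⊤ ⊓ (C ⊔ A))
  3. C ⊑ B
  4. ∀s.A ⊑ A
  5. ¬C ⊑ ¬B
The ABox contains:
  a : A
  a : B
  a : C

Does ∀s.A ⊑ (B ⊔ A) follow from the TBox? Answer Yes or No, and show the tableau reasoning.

1. ∀s.A ⊑ (B ⊔ A)  ⇔  (∀s.A ⊓ (¬B ⊓ ¬A)) unsat w.r.t. T
   all branches close; clash {B, ¬B} at x₀
2. Hence ∀s.A ⊑ (B ⊔ A): entailed.

Yes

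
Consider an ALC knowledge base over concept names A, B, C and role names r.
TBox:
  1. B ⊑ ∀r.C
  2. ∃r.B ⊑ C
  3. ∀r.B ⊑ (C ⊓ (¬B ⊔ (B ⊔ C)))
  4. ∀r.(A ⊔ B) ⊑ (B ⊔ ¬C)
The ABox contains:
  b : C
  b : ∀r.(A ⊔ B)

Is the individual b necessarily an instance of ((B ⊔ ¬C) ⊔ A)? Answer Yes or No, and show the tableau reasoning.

Yes

1. b : ((B ⊔ ¬C) ⊔ A)?  L(b) = {C, ∀r.(A ⊔ B)} ∪ {((¬B ⊓ C) ⊓ ¬A)}
   clash {C, ¬C} at b — b ∈ ((B ⊔ ¬C) ⊔ A)
2. Hence b : ((B ⊔ ¬C) ⊔ A): entailed.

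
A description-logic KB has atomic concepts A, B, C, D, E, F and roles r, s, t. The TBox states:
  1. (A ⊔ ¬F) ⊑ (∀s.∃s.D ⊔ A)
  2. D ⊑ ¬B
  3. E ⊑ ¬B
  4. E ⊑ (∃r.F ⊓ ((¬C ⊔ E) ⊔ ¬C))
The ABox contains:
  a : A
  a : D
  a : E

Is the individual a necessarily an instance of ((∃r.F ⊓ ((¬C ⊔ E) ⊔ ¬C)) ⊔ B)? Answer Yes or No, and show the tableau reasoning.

Yes

1. a : ((∃r.F ⊓ ((¬C ⊔ E) ⊔ ¬C)) ⊔ B)?  L(a) = {A, D, E} ∪ {((∀r.¬F ⊔ ((C ⊓ ¬E) ⊓ C)) ⊓ ¬B)}
   clash {E, ¬E} at a — a ∈ ((∃r.F ⊓ ((¬C ⊔ E) ⊔ ¬C)) ⊔ B)
2. Hence a : ((∃r.F ⊓ ((¬C ⊔ E) ⊔ ¬C)) ⊔ B): entailed.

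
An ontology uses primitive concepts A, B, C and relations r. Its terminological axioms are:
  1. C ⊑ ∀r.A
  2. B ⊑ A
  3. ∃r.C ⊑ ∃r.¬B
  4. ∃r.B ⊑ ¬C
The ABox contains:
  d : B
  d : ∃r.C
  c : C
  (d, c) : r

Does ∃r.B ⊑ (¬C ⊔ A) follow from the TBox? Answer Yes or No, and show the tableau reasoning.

Yes

1. ∃r.B ⊑ (¬C ⊔ A)  ⇔  (∃r.B ⊓ (C ⊓ ¬A)) unsat w.r.t. T
   all branches close; clash {A, ¬A} at x₀
2. Hence ∃r.B ⊑ (¬C ⊔ A): entailed.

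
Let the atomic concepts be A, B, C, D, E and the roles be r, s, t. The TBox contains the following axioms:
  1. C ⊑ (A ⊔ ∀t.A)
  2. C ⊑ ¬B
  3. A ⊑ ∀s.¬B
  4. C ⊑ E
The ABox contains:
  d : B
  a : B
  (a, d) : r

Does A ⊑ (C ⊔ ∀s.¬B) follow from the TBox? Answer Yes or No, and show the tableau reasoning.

Yes

1. A ⊑ (C ⊔ ∀s.¬B)  ⇔  (A ⊓ (¬C ⊓ ∃s.B)) unsat w.r.t. T
   all branches close; clash {B, ¬B} at an ∃-successor
2. Hence A ⊑ (C ⊔ ∀s.¬B): entailed.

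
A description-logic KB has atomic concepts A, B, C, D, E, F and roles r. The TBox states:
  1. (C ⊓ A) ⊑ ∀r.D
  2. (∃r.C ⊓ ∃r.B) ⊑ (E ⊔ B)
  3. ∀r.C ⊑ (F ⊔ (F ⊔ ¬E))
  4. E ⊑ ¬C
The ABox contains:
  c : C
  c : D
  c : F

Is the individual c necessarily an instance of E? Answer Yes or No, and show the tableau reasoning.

1. c : E?  L(c) = {C, D, F} ∪ {¬E}
   open: L(c) ⊇ {C, D, F, ¬A, ¬E, …} (+ ∃-successors) — c ∉ E possible
2. Hence c : E: not entailed.

No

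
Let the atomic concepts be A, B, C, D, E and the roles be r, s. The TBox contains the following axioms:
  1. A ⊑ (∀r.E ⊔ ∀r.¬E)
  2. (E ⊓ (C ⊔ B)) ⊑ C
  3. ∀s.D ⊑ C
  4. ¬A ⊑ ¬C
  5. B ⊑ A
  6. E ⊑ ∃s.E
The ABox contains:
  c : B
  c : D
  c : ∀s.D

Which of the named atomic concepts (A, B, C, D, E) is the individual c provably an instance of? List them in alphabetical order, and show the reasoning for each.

1. c : A?  L(c) = {B, D, ∀s.D} ∪ {¬A}
   clash {A, ¬A} at c — c ∈ A
2. c : B?  L(c) = {B, D, ∀s.D} ∪ {¬B}
   clash {B, ¬B} at c — c ∈ B
3. c : C?  L(c) = {B, D, ∀s.D} ∪ {¬C}
   clash {C, ¬C} at c — c ∈ C
4. c : D?  L(c) = {B, D, ∀s.D} ∪ {¬D}
   clash {D, ¬D} at c — c ∈ D
5. c : E?  L(c) = {B, D, ∀s.D} ∪ {¬E}
   apply at c: ∀s.D⊑C; B⊑A
   open: L(c) ⊇ {A, B, C, D, ¬E, …} — c ∉ E possible
6. Entailed for c: {A, B, C, D}

{A, B, C, D}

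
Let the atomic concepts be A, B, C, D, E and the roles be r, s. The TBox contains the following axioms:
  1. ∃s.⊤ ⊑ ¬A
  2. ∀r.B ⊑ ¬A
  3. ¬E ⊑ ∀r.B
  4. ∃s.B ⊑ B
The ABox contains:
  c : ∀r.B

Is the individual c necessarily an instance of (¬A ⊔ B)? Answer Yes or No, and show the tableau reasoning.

1. c : (¬A ⊔ B)?  L(c) = {∀r.B} ∪ {(A ⊓ ¬B)}
   clash {A, ¬A} at c — c ∈ (¬A ⊔ B)
2. Hence c : (¬A ⊔ B): entailed.

Yes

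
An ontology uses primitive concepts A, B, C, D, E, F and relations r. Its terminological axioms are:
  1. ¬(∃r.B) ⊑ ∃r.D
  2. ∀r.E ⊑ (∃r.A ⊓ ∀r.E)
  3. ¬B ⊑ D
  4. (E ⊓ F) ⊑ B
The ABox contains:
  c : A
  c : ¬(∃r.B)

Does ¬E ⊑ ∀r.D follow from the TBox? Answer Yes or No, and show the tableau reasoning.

No

1. ¬E ⊑ ∀r.D  ⇔  (¬E ⊓ ∃r.¬D) unsat w.r.t. T
   open: L(x₀) ⊇ {B, ¬E, ∃r.B, ∃r.¬D, ∃r.¬E} (+ ∃-successors)
2. Hence ¬E ⊑ ∀r.D: not entailed.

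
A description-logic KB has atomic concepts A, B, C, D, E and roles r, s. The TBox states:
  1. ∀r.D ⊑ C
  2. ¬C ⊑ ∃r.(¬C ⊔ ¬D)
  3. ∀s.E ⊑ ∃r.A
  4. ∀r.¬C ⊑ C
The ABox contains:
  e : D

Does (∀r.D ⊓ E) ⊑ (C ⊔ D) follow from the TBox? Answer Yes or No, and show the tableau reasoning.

Yes

1. (∀r.D ⊓ E) ⊑ (C ⊔ D)  ⇔  ((∀r.D ⊓ E) ⊓ (¬C ⊓ ¬D)) unsat w.r.t. T
   all branches close; clash {C, ¬C} at x₀
2. Hence (∀r.D ⊓ E) ⊑ (C ⊔ D): entailed.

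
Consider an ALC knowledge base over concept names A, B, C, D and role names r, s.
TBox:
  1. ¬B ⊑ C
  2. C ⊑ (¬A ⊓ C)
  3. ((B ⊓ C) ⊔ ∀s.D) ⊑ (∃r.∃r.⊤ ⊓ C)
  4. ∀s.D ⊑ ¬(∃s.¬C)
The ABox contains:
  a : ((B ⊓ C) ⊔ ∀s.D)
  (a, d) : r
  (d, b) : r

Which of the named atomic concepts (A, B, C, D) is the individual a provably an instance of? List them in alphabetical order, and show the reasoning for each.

{C}

1. a : A?  L(a) = {((B ⊓ C) ⊔ ∀s.D)} ∪ {¬A}
   apply at a: ((B ⊓ C) ⊔ ∀s.D)⊑(∃r.∃r.⊤ ⊓ C)
   open: L(a) ⊇ {B, C, ¬A, ∃r.∃r.⊤, ∃s.¬D} (+ ∃-successors) — a ∉ A possible
2. a : B?  L(a) = {((B ⊓ C) ⊔ ∀s.D)} ∪ {¬B}
   apply at a: ¬B⊑C; ((B ⊓ C) ⊔ ∀s.D)⊑(∃r.∃r.⊤ ⊓ C)
   open: L(a) ⊇ {C, ¬A, ¬B, ∀s.C, ∀s.D, …} (+ ∃-successors) — a ∉ B possible
3. a : C?  L(a) = {((B ⊓ C) ⊔ ∀s.D)} ∪ {¬C}
   clash {C, ¬C} at a — a ∈ C
4. a : D?  L(a) = {((B ⊓ C) ⊔ ∀s.D)} ∪ {¬D}
   apply at a: ((B ⊓ C) ⊔ ∀s.D)⊑(∃r.∃r.⊤ ⊓ C)
   open: L(a) ⊇ {B, C, ¬A, ¬D, ∃r.∃r.⊤, …} (+ ∃-successors) — a ∉ D possible
5. Entailed for a: {C}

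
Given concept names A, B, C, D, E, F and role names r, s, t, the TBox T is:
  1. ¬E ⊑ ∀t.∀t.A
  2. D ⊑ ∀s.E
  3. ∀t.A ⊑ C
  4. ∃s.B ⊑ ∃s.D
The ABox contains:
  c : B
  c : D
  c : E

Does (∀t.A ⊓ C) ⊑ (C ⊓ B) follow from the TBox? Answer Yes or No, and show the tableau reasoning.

1. (∀t.A ⊓ C) ⊑ (C ⊓ B)  ⇔  ((∀t.A ⊓ C) ⊓ (¬C ⊔ ¬B)) unsat w.r.t. T
   open: L(x₀) ⊇ {C, E, ¬B, ¬D, ∀s.¬B, …}
2. Hence (∀t.A ⊓ C) ⊑ (C ⊓ B): not entailed.

No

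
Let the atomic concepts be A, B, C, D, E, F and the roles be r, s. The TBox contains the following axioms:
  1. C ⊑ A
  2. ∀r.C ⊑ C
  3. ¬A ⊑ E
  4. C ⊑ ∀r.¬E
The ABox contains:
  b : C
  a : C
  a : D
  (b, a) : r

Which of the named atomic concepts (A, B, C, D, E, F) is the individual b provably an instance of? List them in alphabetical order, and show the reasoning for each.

1. b : A?  L(b) = {C} ∪ {¬A}
   clash {A, ¬A} at b — b ∈ A
2. b : B?  L(b) = {C} ∪ {¬B}
   apply at b: C⊑A; C⊑∀r.¬E
   open: L(b) ⊇ {A, C, ¬B, ∀r.¬E} — b ∉ B possible
3. b : C?  L(b) = {C} ∪ {¬C}
   clash {C, ¬C} at b — b ∈ C
4. b : D?  L(b) = {C} ∪ {¬D}
   apply at b: C⊑A; C⊑∀r.¬E
   open: L(b) ⊇ {A, C, ¬D, ∀r.¬E} — b ∉ D possible
5. b : E?  L(b) = {C} ∪ {¬E}
   apply at b: C⊑A; C⊑∀r.¬E
   open: L(b) ⊇ {A, C, ¬E, ∀r.¬E} — b ∉ E possible
6. b : F?  L(b) = {C} ∪ {¬F}
   apply at b: C⊑A; C⊑∀r.¬E
   open: L(b) ⊇ {A, C, ¬F, ∀r.¬E} — b ∉ F possible
7. Entailed for b: {A, C}

{A, C}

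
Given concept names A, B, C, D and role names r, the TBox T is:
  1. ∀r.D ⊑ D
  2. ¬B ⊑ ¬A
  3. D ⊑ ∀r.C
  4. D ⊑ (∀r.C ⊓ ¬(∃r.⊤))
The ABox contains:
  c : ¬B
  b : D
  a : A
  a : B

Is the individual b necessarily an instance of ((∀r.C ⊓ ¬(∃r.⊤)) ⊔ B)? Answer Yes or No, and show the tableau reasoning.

1. b : ((∀r.C ⊓ ¬(∃r.⊤)) ⊔ B)?  L(b) = {D} ∪ {((∃r.¬C ⊔ ∃r.⊤) ⊓ ¬B)}
   clash ⊥ at an ∃-successor — b ∈ ((∀r.C ⊓ ¬(∃r.⊤)) ⊔ B)
2. Hence b : ((∀r.C ⊓ ¬(∃r.⊤)) ⊔ B): entailed.

Yes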